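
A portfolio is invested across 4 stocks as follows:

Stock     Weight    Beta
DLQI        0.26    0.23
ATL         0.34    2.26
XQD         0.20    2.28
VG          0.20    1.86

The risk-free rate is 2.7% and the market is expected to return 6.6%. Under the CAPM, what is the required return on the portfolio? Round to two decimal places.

9.16%

β_P = Σ w_i β_i = 0.26×0.23 + 0.34×2.26 + 0.20×2.28 + 0.20×1.86 = 1.6562
MRP = 6.6% − 2.7% = 3.90%
E(R_P) = R_f + β_P × MRP = 2.7% + 1.6562 × 3.9% = 9.16%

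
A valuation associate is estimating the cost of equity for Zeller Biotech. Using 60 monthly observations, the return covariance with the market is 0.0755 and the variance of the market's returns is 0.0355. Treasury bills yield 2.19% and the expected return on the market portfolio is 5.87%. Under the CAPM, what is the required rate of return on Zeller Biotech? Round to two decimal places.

β = Cov(R_i, R_m) / Var(R_m) = 0.0755 / 0.0355 = 2.1268
MRP = 5.87% − 2.19% = 3.68%
E(R) = R_f + β × MRP = 2.19% + 2.1268 × 3.68% = 10.02%

10.02%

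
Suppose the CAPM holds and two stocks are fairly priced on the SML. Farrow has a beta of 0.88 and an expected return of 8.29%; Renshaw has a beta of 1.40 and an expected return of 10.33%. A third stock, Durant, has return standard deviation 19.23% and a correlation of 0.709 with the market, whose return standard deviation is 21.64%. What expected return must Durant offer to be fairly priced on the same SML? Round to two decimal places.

7.31%

MRP = (10.33% − 8.29%) / (1.40 − 0.88) = 3.9231%
R_f = 8.29% − 0.88 × 3.9231% = 4.8377%
β_Durant = ρ·σ_i/σ_m = 0.709 × 19.23 / 21.64 = 0.6300
E(R_Durant) = R_f + β × MRP = 4.8377% + 0.6300 × 3.9231% = 7.31%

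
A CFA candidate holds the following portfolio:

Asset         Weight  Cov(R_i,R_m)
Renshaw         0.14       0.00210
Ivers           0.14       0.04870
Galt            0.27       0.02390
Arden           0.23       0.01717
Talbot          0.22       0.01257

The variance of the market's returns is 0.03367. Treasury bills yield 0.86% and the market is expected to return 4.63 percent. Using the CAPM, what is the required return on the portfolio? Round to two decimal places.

3.13%

β_Renshaw = 0.00210 / 0.03367 = 0.0624
β_Ivers = 0.04870 / 0.03367 = 1.4464
β_Galt = 0.02390 / 0.03367 = 0.7098
β_Arden = 0.01717 / 0.03367 = 0.5099
β_Talbot = 0.01257 / 0.03367 = 0.3733
β_P = Σ w_i β_i = 0.14×0.0624 + 0.14×1.4464 + 0.27×0.7098 + 0.23×0.5099 + 0.22×0.3733 = 0.6023
MRP = 4.63% − 0.86% = 3.77%
E(R_P) = R_f + β_P × MRP = 0.86% + 0.6023 × 3.77% = 3.13%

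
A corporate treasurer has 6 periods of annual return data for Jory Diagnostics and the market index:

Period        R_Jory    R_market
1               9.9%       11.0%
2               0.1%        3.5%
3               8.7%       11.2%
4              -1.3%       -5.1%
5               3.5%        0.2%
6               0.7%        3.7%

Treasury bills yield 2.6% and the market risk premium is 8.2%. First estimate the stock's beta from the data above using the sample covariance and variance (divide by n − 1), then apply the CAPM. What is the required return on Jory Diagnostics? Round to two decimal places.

7.91%

Mean R_i = (9.9 + 0.1 + 8.7 − 1.3 + 3.5 + 0.7) / 6 = 3.6000%
Mean R_m = (11.0 + 3.5 + 11.2 − 5.1 + 0.2 + 3.7) / 6 = 4.0833%
Σ(R_i − R̄_i)(R_m − R̄_m) = 128.4100  ⇒  Cov = 128.4100 / 5 = 25.6820
Σ(R_m − R̄_m)² = 198.3883  ⇒  Var(R_m) = 198.3883 / 5 = 39.6777
β = Cov / Var(R_m) = 25.6820 / 39.6777 = 0.6473
E(R) = R_f + β × MRP = 2.6% + 0.6473 × 8.2% = 7.91%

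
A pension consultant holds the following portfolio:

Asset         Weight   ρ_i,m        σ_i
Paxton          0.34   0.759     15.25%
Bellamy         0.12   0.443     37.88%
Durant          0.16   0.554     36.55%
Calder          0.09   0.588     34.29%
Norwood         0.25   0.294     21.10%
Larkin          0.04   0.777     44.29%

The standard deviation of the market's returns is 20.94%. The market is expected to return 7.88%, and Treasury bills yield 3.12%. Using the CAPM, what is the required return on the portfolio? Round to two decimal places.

6.29%

β_Paxton = 0.759 × 15.25% / 20.94% = 0.5528
β_Bellamy = 0.443 × 37.88% / 20.94% = 0.8014
β_Durant = 0.554 × 36.55% / 20.94% = 0.9670
β_Calder = 0.588 × 34.29% / 20.94% = 0.9629
β_Norwood = 0.294 × 21.10% / 20.94% = 0.2962
β_Larkin = 0.777 × 44.29% / 20.94% = 1.6434
β_P = Σ w_i β_i = 0.34×0.5528 + 0.12×0.8014 + 0.16×0.9670 + 0.09×0.9629 + 0.25×0.2962 + 0.04×1.6434 = 0.6653
MRP = 7.88% − 3.12% = 4.76%
E(R_P) = R_f + β_P × MRP = 3.12% + 0.6653 × 4.76% = 6.29%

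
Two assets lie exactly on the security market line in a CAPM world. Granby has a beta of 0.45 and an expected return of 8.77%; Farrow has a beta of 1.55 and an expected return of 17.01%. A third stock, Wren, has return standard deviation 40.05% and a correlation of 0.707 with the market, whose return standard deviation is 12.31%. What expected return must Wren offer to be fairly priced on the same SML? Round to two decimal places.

22.63%

MRP = (17.01% − 8.77%) / (1.55 − 0.45) = 7.4909%
R_f = 8.77% − 0.45 × 7.4909% = 5.3991%
β_Wren = ρ·σ_i/σ_m = 0.707 × 40.05 / 12.31 = 2.3002
E(R_Wren) = R_f + β × MRP = 5.3991% + 2.3002 × 7.4909% = 22.63%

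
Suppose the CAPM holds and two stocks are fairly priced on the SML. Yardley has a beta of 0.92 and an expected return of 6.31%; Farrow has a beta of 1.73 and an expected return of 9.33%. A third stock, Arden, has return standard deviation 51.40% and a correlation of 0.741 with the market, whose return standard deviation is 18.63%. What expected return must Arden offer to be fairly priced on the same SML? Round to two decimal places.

MRP = (9.33% − 6.31%) / (1.73 − 0.92) = 3.7284%
R_f = 6.31% − 0.92 × 3.7284% = 2.8799%
β_Arden = ρ·σ_i/σ_m = 0.741 × 51.40 / 18.63 = 2.0444
E(R_Arden) = R_f + β × MRP = 2.8799% + 2.0444 × 3.7284% = 10.50%

10.50%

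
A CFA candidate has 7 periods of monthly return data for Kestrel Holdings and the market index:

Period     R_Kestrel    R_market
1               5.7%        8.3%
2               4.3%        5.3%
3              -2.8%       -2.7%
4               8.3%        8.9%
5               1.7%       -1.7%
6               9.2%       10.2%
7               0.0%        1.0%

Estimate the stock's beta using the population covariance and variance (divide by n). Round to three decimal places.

0.782

Mean R_i = (5.7 + 4.3 − 2.8 + 8.3 + 1.7 + 9.2 + 0.0) / 7 = 3.7714%
Mean R_m = (8.3 + 5.3 − 2.7 + 8.9 − 1.7 + 10.2 + 1.0) / 7 = 4.1857%
Σ(R_i − R̄_i)(R_m − R̄_m) = 131.9771  ⇒  Cov = 131.9771 / 7 = 18.8539
Σ(R_m − R̄_m)² = 168.7686  ⇒  Var(R_m) = 168.7686 / 7 = 24.1098
β = Cov / Var(R_m) = 18.8539 / 24.1098 = 0.7820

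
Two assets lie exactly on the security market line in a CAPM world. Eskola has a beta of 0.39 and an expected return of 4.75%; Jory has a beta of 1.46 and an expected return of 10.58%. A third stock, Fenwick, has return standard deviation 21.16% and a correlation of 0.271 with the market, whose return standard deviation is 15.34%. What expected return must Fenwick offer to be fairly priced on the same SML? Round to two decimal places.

4.66%

MRP = (10.58% − 4.75%) / (1.46 − 0.39) = 5.4486%
R_f = 4.75% − 0.39 × 5.4486% = 2.6250%
β_Fenwick = ρ·σ_i/σ_m = 0.271 × 21.16 / 15.34 = 0.3738
E(R_Fenwick) = R_f + β × MRP = 2.6250% + 0.3738 × 5.4486% = 4.66%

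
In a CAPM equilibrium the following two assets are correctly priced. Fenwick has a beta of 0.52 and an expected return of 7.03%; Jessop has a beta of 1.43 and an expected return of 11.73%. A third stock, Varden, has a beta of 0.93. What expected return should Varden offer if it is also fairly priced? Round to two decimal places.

MRP (SML slope) = (11.73% − 7.03%) / (1.43 − 0.52) = 4.70% / 0.91 = 5.1648%
R_f (intercept) = 7.03% − 0.52 × 5.1648% = 4.3443%
E(R_Varden) = R_f + β × MRP = 4.3443% + 0.93 × 5.1648% = 9.15%

9.15%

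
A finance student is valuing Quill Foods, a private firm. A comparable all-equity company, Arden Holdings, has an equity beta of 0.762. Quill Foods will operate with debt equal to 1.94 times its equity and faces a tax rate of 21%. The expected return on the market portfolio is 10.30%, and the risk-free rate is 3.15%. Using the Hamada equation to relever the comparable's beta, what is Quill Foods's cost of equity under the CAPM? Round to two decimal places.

16.95%

β_L = β_U × [1 + (1 − t)(D/E)] = 0.762 × [1 + (1 − 0.21) × 1.94]
    = 0.762 × [1 + 0.79 × 1.94] = 0.762 × 2.5326 = 1.9298
MRP = 10.30% − 3.15% = 7.15%
E(R) = R_f + β_L × MRP = 3.15% + 1.9298 × 7.15% = 16.95%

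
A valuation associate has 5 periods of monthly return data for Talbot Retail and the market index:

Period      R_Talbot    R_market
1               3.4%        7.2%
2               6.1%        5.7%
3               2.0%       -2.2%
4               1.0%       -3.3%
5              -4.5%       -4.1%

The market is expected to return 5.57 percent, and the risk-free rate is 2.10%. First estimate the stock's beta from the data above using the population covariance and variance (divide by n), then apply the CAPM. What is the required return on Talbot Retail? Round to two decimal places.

Mean R_i = (3.4 + 6.1 + 2.0 + 1.0 − 4.5) / 5 = 1.6000%
Mean R_m = (7.2 + 5.7 − 2.2 − 3.3 − 4.1) / 5 = 0.6600%
Σ(R_i − R̄_i)(R_m − R̄_m) = 64.7200  ⇒  Cov = 64.7200 / 5 = 12.9440
Σ(R_m − R̄_m)² = 114.6920  ⇒  Var(R_m) = 114.6920 / 5 = 22.9384
β = Cov / Var(R_m) = 12.9440 / 22.9384 = 0.5643
MRP = 5.57% − 2.10% = 3.47%
E(R) = R_f + β × MRP = 2.10% + 0.5643 × 3.47% = 4.06%

4.06%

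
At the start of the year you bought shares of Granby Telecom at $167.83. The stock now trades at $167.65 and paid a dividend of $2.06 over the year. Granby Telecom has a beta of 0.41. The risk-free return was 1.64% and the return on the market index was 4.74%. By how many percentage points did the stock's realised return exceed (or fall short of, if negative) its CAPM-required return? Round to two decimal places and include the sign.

-1.79%

Realised HPR = (P1 + D1 − P0) / P0 = (167.65 + 2.06 − 167.83) / 167.83 = 1.88 / 167.83 = 1.1202%
MRP = 4.74% − 1.64% = 3.10%
CAPM required = R_f + β·MRP = 1.64% + 0.41 × 3.10% = 2.9110%
α = realised − required = 1.1202% − 2.9110% = -1.79%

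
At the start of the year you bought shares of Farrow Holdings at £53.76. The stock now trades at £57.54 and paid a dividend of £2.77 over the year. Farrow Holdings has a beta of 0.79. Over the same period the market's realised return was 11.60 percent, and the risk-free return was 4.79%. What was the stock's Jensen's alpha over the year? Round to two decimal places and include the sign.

Realised HPR = (P1 + D1 − P0) / P0 = (57.54 + 2.77 − 53.76) / 53.76 = 6.55 / 53.76 = 12.1838%
MRP = 11.60% − 4.79% = 6.81%
CAPM required = R_f + β·MRP = 4.79% + 0.79 × 6.81% = 10.1699%
α = realised − required = 12.1838% − 10.1699% = +2.01%

+2.01%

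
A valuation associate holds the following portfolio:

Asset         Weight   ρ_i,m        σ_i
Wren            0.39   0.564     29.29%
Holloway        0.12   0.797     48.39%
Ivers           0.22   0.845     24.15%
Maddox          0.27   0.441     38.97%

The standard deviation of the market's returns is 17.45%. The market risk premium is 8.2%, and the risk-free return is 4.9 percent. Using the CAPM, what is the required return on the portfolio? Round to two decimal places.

β_Wren = 0.564 × 29.29% / 17.45% = 0.9467
β_Holloway = 0.797 × 48.39% / 17.45% = 2.2101
β_Ivers = 0.845 × 24.15% / 17.45% = 1.1694
β_Maddox = 0.441 × 38.97% / 17.45% = 0.9849
β_P = Σ w_i β_i = 0.39×0.9467 + 0.12×2.2101 + 0.22×1.1694 + 0.27×0.9849 = 1.1576
E(R_P) = R_f + β_P × MRP = 4.9% + 1.1576 × 8.2% = 14.39%

14.39%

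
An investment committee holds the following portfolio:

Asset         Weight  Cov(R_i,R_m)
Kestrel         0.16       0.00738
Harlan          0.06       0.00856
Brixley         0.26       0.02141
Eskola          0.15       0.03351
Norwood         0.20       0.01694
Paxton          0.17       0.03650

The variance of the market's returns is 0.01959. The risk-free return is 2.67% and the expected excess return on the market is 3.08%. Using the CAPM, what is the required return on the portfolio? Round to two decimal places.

6.11%

β_Kestrel = 0.00738 / 0.01959 = 0.3767
β_Harlan = 0.00856 / 0.01959 = 0.4370
β_Brixley = 0.02141 / 0.01959 = 1.0929
β_Eskola = 0.03351 / 0.01959 = 1.7106
β_Norwood = 0.01694 / 0.01959 = 0.8647
β_Paxton = 0.03650 / 0.01959 = 1.8632
β_P = Σ w_i β_i = 0.16×0.3767 + 0.06×0.4370 + 0.26×1.0929 + 0.15×1.7106 + 0.20×0.8647 + 0.17×1.8632 = 1.1169
E(R_P) = R_f + β_P × MRP = 2.67% + 1.1169 × 3.08% = 6.11%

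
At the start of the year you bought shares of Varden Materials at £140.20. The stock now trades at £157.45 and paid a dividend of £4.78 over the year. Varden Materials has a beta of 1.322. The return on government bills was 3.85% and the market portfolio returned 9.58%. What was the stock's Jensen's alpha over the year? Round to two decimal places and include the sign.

Realised HPR = (P1 + D1 − P0) / P0 = (157.45 + 4.78 − 140.20) / 140.20 = 22.03 / 140.20 = 15.7133%
MRP = 9.58% − 3.85% = 5.73%
CAPM required = R_f + β·MRP = 3.85% + 1.322 × 5.73% = 11.42506%
α = realised − required = 15.7133% − 11.42506% = +4.29%

+4.29%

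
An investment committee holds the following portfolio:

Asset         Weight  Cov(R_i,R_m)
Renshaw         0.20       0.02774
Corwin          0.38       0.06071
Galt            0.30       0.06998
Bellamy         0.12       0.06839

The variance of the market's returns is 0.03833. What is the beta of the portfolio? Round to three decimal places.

β_Renshaw = 0.02774 / 0.03833 = 0.7237
β_Corwin = 0.06071 / 0.03833 = 1.5839
β_Galt = 0.06998 / 0.03833 = 1.8257
β_Bellamy = 0.06839 / 0.03833 = 1.7842
β_P = Σ w_i β_i = 0.20×0.7237 + 0.38×1.5839 + 0.30×1.8257 + 0.12×1.7842 = 1.5084

1.508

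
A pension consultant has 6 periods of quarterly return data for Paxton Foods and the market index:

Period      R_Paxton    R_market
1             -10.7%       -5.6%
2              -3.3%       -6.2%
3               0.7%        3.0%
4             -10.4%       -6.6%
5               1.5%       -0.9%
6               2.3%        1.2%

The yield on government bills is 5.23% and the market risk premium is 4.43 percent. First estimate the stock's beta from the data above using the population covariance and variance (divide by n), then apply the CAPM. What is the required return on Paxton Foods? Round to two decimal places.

10.47%

Mean R_i = (-10.7 − 3.3 + 0.7 − 10.4 + 1.5 + 2.3) / 6 = -3.3167%
Mean R_m = (-5.6 − 6.2 + 3.0 − 6.6 − 0.9 + 1.2) / 6 = -2.5167%
Σ(R_i − R̄_i)(R_m − R̄_m) = 102.4483  ⇒  Cov = 102.4483 / 6 = 17.0747
Σ(R_m − R̄_m)² = 86.6083  ⇒  Var(R_m) = 86.6083 / 6 = 14.4347
β = Cov / Var(R_m) = 17.0747 / 14.4347 = 1.1829
E(R) = R_f + β × MRP = 5.23% + 1.1829 × 4.43% = 10.47%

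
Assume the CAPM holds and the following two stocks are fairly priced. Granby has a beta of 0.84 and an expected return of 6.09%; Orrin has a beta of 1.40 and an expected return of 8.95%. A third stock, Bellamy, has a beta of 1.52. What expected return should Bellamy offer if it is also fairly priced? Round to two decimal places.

MRP (SML slope) = (8.95% − 6.09%) / (1.40 − 0.84) = 2.86% / 0.56 = 5.1071%
R_f (intercept) = 6.09% − 0.84 × 5.1071% = 1.8000%
E(R_Bellamy) = R_f + β × MRP = 1.8000% + 1.52 × 5.1071% = 9.56%

9.56%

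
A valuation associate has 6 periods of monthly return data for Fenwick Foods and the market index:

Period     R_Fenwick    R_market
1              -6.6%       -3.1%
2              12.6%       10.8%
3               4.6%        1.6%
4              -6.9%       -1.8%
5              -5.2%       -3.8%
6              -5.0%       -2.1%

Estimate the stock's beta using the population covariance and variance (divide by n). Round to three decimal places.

Mean R_i = (-6.6 + 12.6 + 4.6 − 6.9 − 5.2 − 5.0) / 6 = -1.0833%
Mean R_m = (-3.1 + 10.8 + 1.6 − 1.8 − 3.8 − 2.1) / 6 = 0.2667%
Σ(R_i − R̄_i)(R_m − R̄_m) = 208.3133  ⇒  Cov = 208.3133 / 6 = 34.7189
Σ(R_m − R̄_m)² = 150.4733  ⇒  Var(R_m) = 150.4733 / 6 = 25.0789
β = Cov / Var(R_m) = 34.7189 / 25.0789 = 1.3844

1.384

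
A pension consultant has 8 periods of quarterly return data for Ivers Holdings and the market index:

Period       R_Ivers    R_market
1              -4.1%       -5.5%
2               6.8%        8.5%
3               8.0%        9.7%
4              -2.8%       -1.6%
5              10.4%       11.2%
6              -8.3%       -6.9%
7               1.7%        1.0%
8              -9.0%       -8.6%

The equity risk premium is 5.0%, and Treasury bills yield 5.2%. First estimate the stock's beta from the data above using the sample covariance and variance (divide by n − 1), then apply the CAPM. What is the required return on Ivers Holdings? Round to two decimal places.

9.89%

Mean R_i = (-4.1 + 6.8 + 8.0 − 2.8 + 10.4 − 8.3 + 1.7 − 9.0) / 8 = 0.3375%
Mean R_m = (-5.5 + 8.5 + 9.7 − 1.6 + 11.2 − 6.9 + 1.0 − 8.6) / 8 = 0.9750%
Σ(R_i − R̄_i)(R_m − R̄_m) = 412.6475  ⇒  Cov = 412.6475 / 7 = 58.9496
Σ(R_m − R̄_m)² = 439.5550  ⇒  Var(R_m) = 439.5550 / 7 = 62.7936
β = Cov / Var(R_m) = 58.9496 / 62.7936 = 0.9388
E(R) = R_f + β × MRP = 5.2% + 0.9388 × 5.0% = 9.89%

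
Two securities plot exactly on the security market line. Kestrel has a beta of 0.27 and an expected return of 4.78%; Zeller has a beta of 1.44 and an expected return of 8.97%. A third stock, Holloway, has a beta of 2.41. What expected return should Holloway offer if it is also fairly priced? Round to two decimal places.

MRP (SML slope) = (8.97% − 4.78%) / (1.44 − 0.27) = 4.19% / 1.17 = 3.5812%
R_f (intercept) = 4.78% − 0.27 × 3.5812% = 3.8131%
E(R_Holloway) = R_f + β × MRP = 3.8131% + 2.41 × 3.5812% = 12.44%

12.44%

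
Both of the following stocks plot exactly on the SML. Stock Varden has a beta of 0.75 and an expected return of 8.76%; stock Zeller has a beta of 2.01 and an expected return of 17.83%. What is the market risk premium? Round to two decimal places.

Both satisfy E(R) = R_f + β·MRP, so the slope of the SML is
MRP = (17.83% − 8.76%) / (2.01 − 0.75) = 9.07% / 1.26 = 7.1984%

7.20%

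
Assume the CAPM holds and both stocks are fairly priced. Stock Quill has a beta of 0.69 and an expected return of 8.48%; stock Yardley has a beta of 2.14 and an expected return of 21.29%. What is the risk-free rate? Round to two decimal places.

2.38%

Both satisfy E(R) = R_f + β·MRP, so the slope of the SML is
MRP = (21.29% − 8.48%) / (2.14 − 0.69) = 12.81% / 1.45 = 8.8345%
R_f = E(R_Quill) − β_Quill·MRP = 8.48% − 0.69 × 8.8345% = 2.3842%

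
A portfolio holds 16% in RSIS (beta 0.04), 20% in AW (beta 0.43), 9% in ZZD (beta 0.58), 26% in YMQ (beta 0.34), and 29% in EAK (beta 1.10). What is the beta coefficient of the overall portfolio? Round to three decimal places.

0.552

β_P = Σ w_i β_i = 0.16×0.04 + 0.20×0.43 + 0.09×0.58 + 0.26×0.34 + 0.29×1.10 = 0.5520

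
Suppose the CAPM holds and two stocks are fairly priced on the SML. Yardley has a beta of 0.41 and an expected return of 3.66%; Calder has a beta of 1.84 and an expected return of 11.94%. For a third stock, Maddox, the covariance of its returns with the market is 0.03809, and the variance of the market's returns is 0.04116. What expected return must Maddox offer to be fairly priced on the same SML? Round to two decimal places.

MRP = (11.94% − 3.66%) / (1.84 − 0.41) = 5.7902%
R_f = 3.66% − 0.41 × 5.7902% = 1.2860%
β_Maddox = Cov / Var(R_m) = 0.03809 / 0.04116 = 0.9254
E(R_Maddox) = R_f + β × MRP = 1.2860% + 0.9254 × 5.7902% = 6.64%

6.64%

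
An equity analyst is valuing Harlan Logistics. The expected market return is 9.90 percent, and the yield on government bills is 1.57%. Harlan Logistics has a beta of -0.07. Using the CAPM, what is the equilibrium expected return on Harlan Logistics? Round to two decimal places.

0.99%

Market risk premium = E(R_m) − R_f = 9.90% − 1.57% = 8.33%
E(R) = R_f + β × MRP = 1.57% + -0.07 × 8.33% = 0.99%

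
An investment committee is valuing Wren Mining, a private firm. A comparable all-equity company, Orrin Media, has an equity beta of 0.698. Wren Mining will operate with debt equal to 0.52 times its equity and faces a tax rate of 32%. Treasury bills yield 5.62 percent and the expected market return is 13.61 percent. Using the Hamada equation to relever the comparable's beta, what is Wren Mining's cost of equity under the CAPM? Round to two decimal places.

β_L = β_U × [1 + (1 − t)(D/E)] = 0.698 × [1 + (1 − 0.32) × 0.52]
    = 0.698 × [1 + 0.68 × 0.52] = 0.698 × 1.3536 = 0.9448
MRP = 13.61% − 5.62% = 7.99%
E(R) = R_f + β_L × MRP = 5.62% + 0.9448 × 7.99% = 13.17%

13.17%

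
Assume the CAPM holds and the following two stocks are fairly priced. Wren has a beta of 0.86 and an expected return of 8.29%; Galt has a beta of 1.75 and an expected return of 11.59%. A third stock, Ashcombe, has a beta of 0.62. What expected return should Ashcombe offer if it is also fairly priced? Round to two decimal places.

MRP (SML slope) = (11.59% − 8.29%) / (1.75 − 0.86) = 3.30% / 0.89 = 3.7079%
R_f (intercept) = 8.29% − 0.86 × 3.7079% = 5.1012%
E(R_Ashcombe) = R_f + β × MRP = 5.1012% + 0.62 × 3.7079% = 7.40%

7.40%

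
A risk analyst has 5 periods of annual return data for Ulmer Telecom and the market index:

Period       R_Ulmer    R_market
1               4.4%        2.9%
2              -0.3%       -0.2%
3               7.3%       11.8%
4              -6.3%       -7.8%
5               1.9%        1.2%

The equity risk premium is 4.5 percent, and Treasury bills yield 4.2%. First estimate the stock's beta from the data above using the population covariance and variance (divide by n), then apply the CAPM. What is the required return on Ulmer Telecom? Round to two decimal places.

7.37%

Mean R_i = (4.4 − 0.3 + 7.3 − 6.3 + 1.9) / 5 = 1.4000%
Mean R_m = (2.9 − 0.2 + 11.8 − 7.8 + 1.2) / 5 = 1.5800%
Σ(R_i − R̄_i)(R_m − R̄_m) = 139.3200  ⇒  Cov = 139.3200 / 5 = 27.8640
Σ(R_m − R̄_m)² = 197.4880  ⇒  Var(R_m) = 197.4880 / 5 = 39.4976
β = Cov / Var(R_m) = 27.8640 / 39.4976 = 0.7055
E(R) = R_f + β × MRP = 4.2% + 0.7055 × 4.5% = 7.37%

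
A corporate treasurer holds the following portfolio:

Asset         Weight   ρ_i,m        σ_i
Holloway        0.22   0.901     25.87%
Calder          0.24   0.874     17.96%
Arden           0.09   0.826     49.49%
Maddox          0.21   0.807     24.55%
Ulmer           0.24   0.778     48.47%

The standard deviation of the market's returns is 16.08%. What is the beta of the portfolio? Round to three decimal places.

1.604

β_Holloway = 0.901 × 25.87% / 16.08% = 1.4496
β_Calder = 0.874 × 17.96% / 16.08% = 0.9762
β_Arden = 0.826 × 49.49% / 16.08% = 2.5422
β_Maddox = 0.807 × 24.55% / 16.08% = 1.2321
β_Ulmer = 0.778 × 48.47% / 16.08% = 2.3451
β_P = Σ w_i β_i = 0.22×1.4496 + 0.24×0.9762 + 0.09×2.5422 + 0.21×1.2321 + 0.24×2.3451 = 1.6036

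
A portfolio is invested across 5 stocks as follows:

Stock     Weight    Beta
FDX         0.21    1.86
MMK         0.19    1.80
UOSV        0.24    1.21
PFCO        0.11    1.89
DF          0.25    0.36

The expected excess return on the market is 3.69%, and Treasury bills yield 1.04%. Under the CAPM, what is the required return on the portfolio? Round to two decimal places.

β_P = Σ w_i β_i = 0.21×1.86 + 0.19×1.80 + 0.24×1.21 + 0.11×1.89 + 0.25×0.36 = 1.3209
E(R_P) = R_f + β_P × MRP = 1.04% + 1.3209 × 3.69% = 5.91%

5.91%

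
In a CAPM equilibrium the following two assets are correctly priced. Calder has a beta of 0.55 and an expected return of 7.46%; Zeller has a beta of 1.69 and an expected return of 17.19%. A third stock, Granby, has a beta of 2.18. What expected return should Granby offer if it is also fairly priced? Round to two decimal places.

MRP (SML slope) = (17.19% − 7.46%) / (1.69 − 0.55) = 9.73% / 1.14 = 8.5351%
R_f (intercept) = 7.46% − 0.55 × 8.5351% = 2.7657%
E(R_Granby) = R_f + β × MRP = 2.7657% + 2.18 × 8.5351% = 21.37%

21.37%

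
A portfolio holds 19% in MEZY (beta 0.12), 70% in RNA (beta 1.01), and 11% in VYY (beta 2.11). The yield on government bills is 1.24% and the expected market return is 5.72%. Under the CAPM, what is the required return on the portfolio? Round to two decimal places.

5.55%

β_P = Σ w_i β_i = 0.19×0.12 + 0.70×1.01 + 0.11×2.11 = 0.9619
MRP = 5.72% − 1.24% = 4.48%
E(R_P) = R_f + β_P × MRP = 1.24% + 0.9619 × 4.48% = 5.55%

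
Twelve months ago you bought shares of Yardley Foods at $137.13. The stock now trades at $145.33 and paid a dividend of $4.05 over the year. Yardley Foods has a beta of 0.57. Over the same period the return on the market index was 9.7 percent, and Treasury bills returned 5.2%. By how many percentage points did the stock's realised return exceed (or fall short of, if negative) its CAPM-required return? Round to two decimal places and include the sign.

Realised HPR = (P1 + D1 − P0) / P0 = (145.33 + 4.05 − 137.13) / 137.13 = 12.25 / 137.13 = 8.9331%
MRP = 9.7% − 5.2% = 4.50%
CAPM required = R_f + β·MRP = 5.2% + 0.57 × 4.5% = 7.7650%
α = realised − required = 8.9331% − 7.7650% = +1.17%

+1.17%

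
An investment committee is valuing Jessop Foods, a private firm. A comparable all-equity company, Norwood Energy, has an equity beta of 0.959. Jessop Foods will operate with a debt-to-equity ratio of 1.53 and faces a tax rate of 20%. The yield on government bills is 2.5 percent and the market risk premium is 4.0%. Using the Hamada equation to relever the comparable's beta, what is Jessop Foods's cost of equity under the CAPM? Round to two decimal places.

11.03%

β_L = β_U × [1 + (1 − t)(D/E)] = 0.959 × [1 + (1 − 0.20) × 1.53]
    = 0.959 × [1 + 0.80 × 1.53] = 0.959 × 2.2240 = 2.1328
E(R) = R_f + β_L × MRP = 2.5% + 2.1328 × 4.0% = 11.03%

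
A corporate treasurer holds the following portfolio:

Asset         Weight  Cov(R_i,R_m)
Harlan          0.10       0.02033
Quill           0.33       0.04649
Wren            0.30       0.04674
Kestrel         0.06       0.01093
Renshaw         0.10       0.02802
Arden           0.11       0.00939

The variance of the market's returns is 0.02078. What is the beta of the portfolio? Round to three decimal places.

β_Harlan = 0.02033 / 0.02078 = 0.9783
β_Quill = 0.04649 / 0.02078 = 2.2372
β_Wren = 0.04674 / 0.02078 = 2.2493
β_Kestrel = 0.01093 / 0.02078 = 0.5260
β_Renshaw = 0.02802 / 0.02078 = 1.3484
β_Arden = 0.00939 / 0.02078 = 0.4519
β_P = Σ w_i β_i = 0.10×0.9783 + 0.33×2.2372 + 0.30×2.2493 + 0.06×0.5260 + 0.10×1.3484 + 0.11×0.4519 = 1.7270

1.727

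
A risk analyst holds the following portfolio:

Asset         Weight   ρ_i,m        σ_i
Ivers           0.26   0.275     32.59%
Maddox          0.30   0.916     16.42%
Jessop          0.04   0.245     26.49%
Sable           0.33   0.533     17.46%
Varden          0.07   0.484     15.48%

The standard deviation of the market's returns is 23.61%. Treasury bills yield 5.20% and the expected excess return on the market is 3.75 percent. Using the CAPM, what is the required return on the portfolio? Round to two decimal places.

6.90%

β_Ivers = 0.275 × 32.59% / 23.61% = 0.3796
β_Maddox = 0.916 × 16.42% / 23.61% = 0.6370
β_Jessop = 0.245 × 26.49% / 23.61% = 0.2749
β_Sable = 0.533 × 17.46% / 23.61% = 0.3942
β_Varden = 0.484 × 15.48% / 23.61% = 0.3173
β_P = Σ w_i β_i = 0.26×0.3796 + 0.30×0.6370 + 0.04×0.2749 + 0.33×0.3942 + 0.07×0.3173 = 0.4531
E(R_P) = R_f + β_P × MRP = 5.20% + 0.4531 × 3.75% = 6.90%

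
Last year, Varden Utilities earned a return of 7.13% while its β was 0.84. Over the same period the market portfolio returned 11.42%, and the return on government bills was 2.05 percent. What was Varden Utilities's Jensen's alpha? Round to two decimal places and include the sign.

Market excess return = 11.42% − 2.05% = 9.37%
CAPM benchmark = R_f + β(R_m − R_f) = 2.05% + 0.84 × 9.37% = 9.9208%
α = actual − benchmark = 7.13% − 9.9208% = -2.79%

-2.79%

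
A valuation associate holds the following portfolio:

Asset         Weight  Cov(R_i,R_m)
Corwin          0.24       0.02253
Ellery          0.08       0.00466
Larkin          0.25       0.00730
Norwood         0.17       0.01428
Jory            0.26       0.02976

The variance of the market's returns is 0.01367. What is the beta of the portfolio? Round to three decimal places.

β_Corwin = 0.02253 / 0.01367 = 1.6481
β_Ellery = 0.00466 / 0.01367 = 0.3409
β_Larkin = 0.00730 / 0.01367 = 0.5340
β_Norwood = 0.01428 / 0.01367 = 1.0446
β_Jory = 0.02976 / 0.01367 = 2.1770
β_P = Σ w_i β_i = 0.24×1.6481 + 0.08×0.3409 + 0.25×0.5340 + 0.17×1.0446 + 0.26×2.1770 = 1.2999

1.300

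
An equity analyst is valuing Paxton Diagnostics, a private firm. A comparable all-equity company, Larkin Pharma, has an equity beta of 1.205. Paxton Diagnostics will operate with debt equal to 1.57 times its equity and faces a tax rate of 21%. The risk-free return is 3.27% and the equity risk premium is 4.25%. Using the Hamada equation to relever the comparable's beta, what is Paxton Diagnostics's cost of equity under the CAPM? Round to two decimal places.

14.74%

β_L = β_U × [1 + (1 − t)(D/E)] = 1.205 × [1 + (1 − 0.21) × 1.57]
    = 1.205 × [1 + 0.79 × 1.57] = 1.205 × 2.2403 = 2.6996
E(R) = R_f + β_L × MRP = 3.27% + 2.6996 × 4.25% = 14.74%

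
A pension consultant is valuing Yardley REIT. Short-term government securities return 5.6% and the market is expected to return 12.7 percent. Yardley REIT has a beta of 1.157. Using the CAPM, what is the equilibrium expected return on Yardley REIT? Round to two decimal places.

13.81%

Market risk premium = E(R_m) − R_f = 12.7% − 5.6% = 7.10%
E(R) = R_f + β × MRP = 5.6% + 1.157 × 7.1% = 13.81%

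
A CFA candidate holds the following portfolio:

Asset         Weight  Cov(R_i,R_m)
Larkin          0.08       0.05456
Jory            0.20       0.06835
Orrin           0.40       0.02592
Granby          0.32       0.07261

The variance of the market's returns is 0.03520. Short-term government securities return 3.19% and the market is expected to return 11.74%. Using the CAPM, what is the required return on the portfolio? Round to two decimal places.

β_Larkin = 0.05456 / 0.03520 = 1.5500
β_Jory = 0.06835 / 0.03520 = 1.9418
β_Orrin = 0.02592 / 0.03520 = 0.7364
β_Granby = 0.07261 / 0.03520 = 2.0628
β_P = Σ w_i β_i = 0.08×1.5500 + 0.20×1.9418 + 0.40×0.7364 + 0.32×2.0628 = 1.4670
MRP = 11.74% − 3.19% = 8.55%
E(R_P) = R_f + β_P × MRP = 3.19% + 1.4670 × 8.55% = 15.73%

15.73%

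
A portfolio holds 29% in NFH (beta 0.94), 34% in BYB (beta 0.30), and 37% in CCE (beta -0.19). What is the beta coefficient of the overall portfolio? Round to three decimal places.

β_P = Σ w_i β_i = 0.29×0.94 + 0.34×0.30 + 0.37×-0.19 = 0.3043

0.304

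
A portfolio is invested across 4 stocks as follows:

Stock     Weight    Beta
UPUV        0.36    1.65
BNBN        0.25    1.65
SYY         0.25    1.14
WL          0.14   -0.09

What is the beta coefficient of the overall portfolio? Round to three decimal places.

1.279

β_P = Σ w_i β_i = 0.36×1.65 + 0.25×1.65 + 0.25×1.14 + 0.14×-0.09 = 1.2789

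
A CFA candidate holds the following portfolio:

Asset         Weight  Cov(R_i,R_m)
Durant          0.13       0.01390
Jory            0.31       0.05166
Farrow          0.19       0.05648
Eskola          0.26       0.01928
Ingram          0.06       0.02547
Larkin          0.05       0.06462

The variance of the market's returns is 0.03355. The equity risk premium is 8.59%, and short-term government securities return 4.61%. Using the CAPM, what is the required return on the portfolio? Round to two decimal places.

14.42%

β_Durant = 0.01390 / 0.03355 = 0.4143
β_Jory = 0.05166 / 0.03355 = 1.5398
β_Farrow = 0.05648 / 0.03355 = 1.6835
β_Eskola = 0.01928 / 0.03355 = 0.5747
β_Ingram = 0.02547 / 0.03355 = 0.7592
β_Larkin = 0.06462 / 0.03355 = 1.9261
β_P = Σ w_i β_i = 0.13×0.4143 + 0.31×1.5398 + 0.19×1.6835 + 0.26×0.5747 + 0.06×0.7592 + 0.05×1.9261 = 1.1423
E(R_P) = R_f + β_P × MRP = 4.61% + 1.1423 × 8.59% = 14.42%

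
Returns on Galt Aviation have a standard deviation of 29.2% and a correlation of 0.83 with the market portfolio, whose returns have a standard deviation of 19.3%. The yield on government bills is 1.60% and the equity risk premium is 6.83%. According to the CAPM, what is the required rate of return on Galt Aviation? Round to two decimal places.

β = ρ × σ_i / σ_m = 0.83 × 29.2% / 19.3% = 1.2558
E(R) = 1.60% + 1.2558 × 6.83% = 10.18%

10.18%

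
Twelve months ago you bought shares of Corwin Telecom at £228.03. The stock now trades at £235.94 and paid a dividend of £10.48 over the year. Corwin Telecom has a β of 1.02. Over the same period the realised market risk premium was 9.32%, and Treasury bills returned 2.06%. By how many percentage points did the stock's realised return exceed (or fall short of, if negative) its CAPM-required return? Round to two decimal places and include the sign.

-3.50%

Realised HPR = (P1 + D1 − P0) / P0 = (235.94 + 10.48 − 228.03) / 228.03 = 18.39 / 228.03 = 8.0647%
CAPM required = R_f + β·MRP = 2.06% + 1.02 × 9.32% = 11.5664%
α = realised − required = 8.0647% − 11.5664% = -3.50%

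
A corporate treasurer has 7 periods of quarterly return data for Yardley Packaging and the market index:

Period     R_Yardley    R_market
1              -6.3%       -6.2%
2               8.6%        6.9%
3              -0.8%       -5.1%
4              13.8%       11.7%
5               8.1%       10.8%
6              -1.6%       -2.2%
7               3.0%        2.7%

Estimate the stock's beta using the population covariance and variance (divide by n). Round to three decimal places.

Mean R_i = (-6.3 + 8.6 − 0.8 + 13.8 + 8.1 − 1.6 + 3.0) / 7 = 3.5429%
Mean R_m = (-6.2 + 6.9 − 5.1 + 11.7 + 10.8 − 2.2 + 2.7) / 7 = 2.6571%
Σ(R_i − R̄_i)(R_m − R̄_m) = 297.1429  ⇒  Cov = 297.1429 / 7 = 42.4490
Σ(R_m − R̄_m)² = 328.2971  ⇒  Var(R_m) = 328.2971 / 7 = 46.8996
β = Cov / Var(R_m) = 42.4490 / 46.8996 = 0.9051

0.905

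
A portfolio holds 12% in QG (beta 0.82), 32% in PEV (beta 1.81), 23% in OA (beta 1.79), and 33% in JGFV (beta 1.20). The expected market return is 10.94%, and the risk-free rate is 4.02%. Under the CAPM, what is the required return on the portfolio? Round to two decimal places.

β_P = Σ w_i β_i = 0.12×0.82 + 0.32×1.81 + 0.23×1.79 + 0.33×1.20 = 1.4853
MRP = 10.94% − 4.02% = 6.92%
E(R_P) = R_f + β_P × MRP = 4.02% + 1.4853 × 6.92% = 14.30%

14.30%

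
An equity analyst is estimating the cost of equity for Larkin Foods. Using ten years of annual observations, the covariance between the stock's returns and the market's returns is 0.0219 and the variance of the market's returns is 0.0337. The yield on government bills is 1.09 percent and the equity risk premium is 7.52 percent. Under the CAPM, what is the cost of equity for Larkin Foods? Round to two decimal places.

5.98%

β = Cov(R_i, R_m) / Var(R_m) = 0.0219 / 0.0337 = 0.6499
E(R) = R_f + β × MRP = 1.09% + 0.6499 × 7.52% = 5.98%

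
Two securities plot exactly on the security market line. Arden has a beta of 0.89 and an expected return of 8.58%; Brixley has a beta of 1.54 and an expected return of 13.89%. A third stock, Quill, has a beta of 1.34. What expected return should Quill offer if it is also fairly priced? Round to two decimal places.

MRP (SML slope) = (13.89% − 8.58%) / (1.54 − 0.89) = 5.31% / 0.65 = 8.1692%
R_f (intercept) = 8.58% − 0.89 × 8.1692% = 1.3094%
E(R_Quill) = R_f + β × MRP = 1.3094% + 1.34 × 8.1692% = 12.26%

12.26%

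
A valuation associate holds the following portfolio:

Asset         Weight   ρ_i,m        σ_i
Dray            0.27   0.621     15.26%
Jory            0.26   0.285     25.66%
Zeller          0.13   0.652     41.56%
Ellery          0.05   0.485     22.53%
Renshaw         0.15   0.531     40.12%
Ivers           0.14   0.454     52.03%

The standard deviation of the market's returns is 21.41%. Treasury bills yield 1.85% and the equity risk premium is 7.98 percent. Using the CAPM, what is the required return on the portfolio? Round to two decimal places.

β_Dray = 0.621 × 15.26% / 21.41% = 0.4426
β_Jory = 0.285 × 25.66% / 21.41% = 0.3416
β_Zeller = 0.652 × 41.56% / 21.41% = 1.2656
β_Ellery = 0.485 × 22.53% / 21.41% = 0.5104
β_Renshaw = 0.531 × 40.12% / 21.41% = 0.9950
β_Ivers = 0.454 × 52.03% / 21.41% = 1.1033
β_P = Σ w_i β_i = 0.27×0.4426 + 0.26×0.3416 + 0.13×1.2656 + 0.05×0.5104 + 0.15×0.9950 + 0.14×1.1033 = 0.7021
E(R_P) = R_f + β_P × MRP = 1.85% + 0.7021 × 7.98% = 7.45%

7.45%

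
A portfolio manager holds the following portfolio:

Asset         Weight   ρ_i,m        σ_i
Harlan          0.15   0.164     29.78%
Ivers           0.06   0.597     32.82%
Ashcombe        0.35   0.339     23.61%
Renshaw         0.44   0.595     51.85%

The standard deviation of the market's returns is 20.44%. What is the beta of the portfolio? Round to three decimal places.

β_Harlan = 0.164 × 29.78% / 20.44% = 0.2389
β_Ivers = 0.597 × 32.82% / 20.44% = 0.9586
β_Ashcombe = 0.339 × 23.61% / 20.44% = 0.3916
β_Renshaw = 0.595 × 51.85% / 20.44% = 1.5093
β_P = Σ w_i β_i = 0.15×0.2389 + 0.06×0.9586 + 0.35×0.3916 + 0.44×1.5093 = 0.8945

0.895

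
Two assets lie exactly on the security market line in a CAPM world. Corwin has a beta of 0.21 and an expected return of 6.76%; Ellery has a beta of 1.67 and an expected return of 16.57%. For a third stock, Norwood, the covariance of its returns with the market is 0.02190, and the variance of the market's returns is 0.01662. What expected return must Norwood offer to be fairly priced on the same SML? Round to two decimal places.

14.20%

MRP = (16.57% − 6.76%) / (1.67 − 0.21) = 6.7192%
R_f = 6.76% − 0.21 × 6.7192% = 5.3490%
β_Norwood = Cov / Var(R_m) = 0.02190 / 0.01662 = 1.3177
E(R_Norwood) = R_f + β × MRP = 5.3490% + 1.3177 × 6.7192% = 14.20%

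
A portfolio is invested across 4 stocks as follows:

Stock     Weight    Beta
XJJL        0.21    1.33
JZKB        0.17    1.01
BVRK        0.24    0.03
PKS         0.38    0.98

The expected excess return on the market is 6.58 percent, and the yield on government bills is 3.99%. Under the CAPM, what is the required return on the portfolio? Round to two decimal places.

9.46%

β_P = Σ w_i β_i = 0.21×1.33 + 0.17×1.01 + 0.24×0.03 + 0.38×0.98 = 0.8306
E(R_P) = R_f + β_P × MRP = 3.99% + 0.8306 × 6.58% = 9.46%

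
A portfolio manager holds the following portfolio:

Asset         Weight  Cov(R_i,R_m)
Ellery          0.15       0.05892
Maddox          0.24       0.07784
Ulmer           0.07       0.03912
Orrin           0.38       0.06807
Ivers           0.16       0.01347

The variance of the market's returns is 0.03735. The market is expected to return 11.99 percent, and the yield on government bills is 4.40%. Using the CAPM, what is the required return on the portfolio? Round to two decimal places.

β_Ellery = 0.05892 / 0.03735 = 1.5775
β_Maddox = 0.07784 / 0.03735 = 2.0841
β_Ulmer = 0.03912 / 0.03735 = 1.0474
β_Orrin = 0.06807 / 0.03735 = 1.8225
β_Ivers = 0.01347 / 0.03735 = 0.3606
β_P = Σ w_i β_i = 0.15×1.5775 + 0.24×2.0841 + 0.07×1.0474 + 0.38×1.8225 + 0.16×0.3606 = 1.5604
MRP = 11.99% − 4.40% = 7.59%
E(R_P) = R_f + β_P × MRP = 4.40% + 1.5604 × 7.59% = 16.24%

16.24%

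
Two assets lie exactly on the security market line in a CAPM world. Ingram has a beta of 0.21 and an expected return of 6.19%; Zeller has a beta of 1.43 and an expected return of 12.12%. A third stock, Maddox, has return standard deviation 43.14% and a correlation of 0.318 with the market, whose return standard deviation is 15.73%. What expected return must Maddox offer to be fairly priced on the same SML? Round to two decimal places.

9.41%

MRP = (12.12% − 6.19%) / (1.43 − 0.21) = 4.8607%
R_f = 6.19% − 0.21 × 4.8607% = 5.1693%
β_Maddox = ρ·σ_i/σ_m = 0.318 × 43.14 / 15.73 = 0.8721
E(R_Maddox) = R_f + β × MRP = 5.1693% + 0.8721 × 4.8607% = 9.41%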